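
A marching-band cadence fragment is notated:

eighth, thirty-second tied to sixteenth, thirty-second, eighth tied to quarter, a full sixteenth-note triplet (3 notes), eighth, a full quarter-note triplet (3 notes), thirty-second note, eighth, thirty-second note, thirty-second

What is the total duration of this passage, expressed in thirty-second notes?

51

Express everything in thirty-second notes: eighth = 4; thirty-second tied to sixteenth (thirty-second + sixteenth) = 3; thirty-second = 1; eighth tied to quarter (eighth + quarter) = 12; a full sixteenth-note triplet (3 notes) (three triplet sixteenths span one eighth) = 4; eighth = 4; a full quarter-note triplet (3 notes) (three triplet quarters span one half) = 16; thirty-second note = 1; eighth = 4; thirty-second note = 1; thirty-second = 1.
Total: 4 + 3 + 1 + 12 + 4 + 4 + 16 + 1 + 4 + 1 + 1 = 51 thirty-second notes.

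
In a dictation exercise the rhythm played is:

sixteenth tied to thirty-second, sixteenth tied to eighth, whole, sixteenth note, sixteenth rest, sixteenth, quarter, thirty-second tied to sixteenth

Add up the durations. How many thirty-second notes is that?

In thirty-second notes: sixteenth tied to thirty-second (sixteenth + thirty-second) = 3; sixteenth tied to eighth (sixteenth + eighth) = 6; whole = 32; sixteenth note = 2; sixteenth rest = 2; sixteenth = 2; quarter = 8; thirty-second tied to sixteenth (thirty-second + sixteenth) = 3.
Adding: 3 + 6 + 32 + 2 + 2 + 2 + 8 + 3 = 58 thirty-second notes.

58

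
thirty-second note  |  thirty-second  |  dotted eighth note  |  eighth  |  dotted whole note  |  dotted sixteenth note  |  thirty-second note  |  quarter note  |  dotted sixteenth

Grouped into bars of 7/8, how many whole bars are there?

One bar of 7/8 = 28 thirty-second notes.
Convert each value to thirty-second notes: thirty-second note = 1; thirty-second = 1; dotted eighth note = 6; eighth = 4; dotted whole note = 48; dotted sixteenth note = 3; thirty-second note = 1; quarter note = 8; dotted sixteenth = 3.
Total: 1 + 1 + 6 + 4 + 48 + 3 + 1 + 8 + 3 = 75.
75 ÷ 28 = 2 complete bars with 19 left over.

2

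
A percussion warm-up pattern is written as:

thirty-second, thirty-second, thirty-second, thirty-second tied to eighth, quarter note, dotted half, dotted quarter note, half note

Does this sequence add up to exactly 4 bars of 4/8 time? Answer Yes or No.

One bar of 4/8 = 16 thirty-second notes, so 4 bars = 64.
Each duration in thirty-second notes: thirty-second = 1; thirty-second = 1; thirty-second = 1; thirty-second tied to eighth (thirty-second + eighth) = 5; quarter note = 8; dotted half = 24; dotted quarter note = 12; half note = 16.
Altogether 1 + 1 + 1 + 5 + 8 + 24 + 12 + 16 = 68.
68 exceeds 64, so the answer is No.

No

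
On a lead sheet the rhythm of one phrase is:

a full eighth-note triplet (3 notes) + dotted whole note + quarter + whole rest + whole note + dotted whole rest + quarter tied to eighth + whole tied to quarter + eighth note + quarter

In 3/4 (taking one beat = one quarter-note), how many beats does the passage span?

30

One quarter-note beat = 2 eighth notes.
In eighth notes: a full eighth-note triplet (3 notes) (three triplet eighths span one quarter) = 2; dotted whole note = 12; quarter = 2; whole rest = 8; whole note = 8; dotted whole rest = 12; quarter tied to eighth (quarter + eighth) = 3; whole tied to quarter (whole + quarter) = 10; eighth note = 1; quarter = 2.
Adding: 2 + 12 + 2 + 8 + 8 + 12 + 3 + 10 + 1 + 2 = 60.
60 ÷ 2 = 30 beats.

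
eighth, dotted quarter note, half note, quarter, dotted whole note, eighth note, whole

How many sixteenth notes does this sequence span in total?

Express everything in sixteenth notes: eighth = 2; dotted quarter note = 6; half note = 8; quarter = 4; dotted whole note = 24; eighth note = 2; whole = 16.
Altogether 2 + 6 + 8 + 4 + 24 + 2 + 16 = 62 sixteenth notes.

62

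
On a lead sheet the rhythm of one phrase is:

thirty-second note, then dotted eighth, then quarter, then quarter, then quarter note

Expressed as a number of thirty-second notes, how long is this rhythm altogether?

31

Working in thirty-second notes: thirty-second note = 1; dotted eighth = 6; quarter = 8; quarter = 8; quarter note = 8.
Altogether 1 + 6 + 8 + 8 + 8 = 31 thirty-second notes.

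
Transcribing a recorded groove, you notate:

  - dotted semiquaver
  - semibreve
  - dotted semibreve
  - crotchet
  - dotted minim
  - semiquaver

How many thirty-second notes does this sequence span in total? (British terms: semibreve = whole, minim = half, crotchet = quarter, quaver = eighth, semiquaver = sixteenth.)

Express everything in thirty-second notes: dotted semiquaver = 3; semibreve = 32; dotted semibreve = 48; crotchet = 8; dotted minim = 24; semiquaver = 2.
Altogether 3 + 32 + 48 + 8 + 24 + 2 = 117 thirty-second notes.

117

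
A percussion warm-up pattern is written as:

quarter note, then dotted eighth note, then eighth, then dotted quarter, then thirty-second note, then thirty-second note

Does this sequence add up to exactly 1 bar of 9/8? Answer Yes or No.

No

One bar of 9/8 = 36 thirty-second notes.
Working in thirty-second notes: quarter note = 8; dotted eighth note = 6; eighth = 4; dotted quarter = 12; thirty-second note = 1; thirty-second note = 1.
Sum: 8 + 6 + 4 + 12 + 1 + 1 = 32.
32 falls short of 36, so the answer is No.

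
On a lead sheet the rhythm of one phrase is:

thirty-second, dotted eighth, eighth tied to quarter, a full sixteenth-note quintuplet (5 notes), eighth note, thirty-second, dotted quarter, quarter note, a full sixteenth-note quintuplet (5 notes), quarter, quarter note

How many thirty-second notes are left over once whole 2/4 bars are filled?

12

One bar of 2/4 = 16 thirty-second notes.
Each duration in thirty-second notes: thirty-second = 1; dotted eighth = 6; eighth tied to quarter (eighth + quarter) = 12; a full sixteenth-note quintuplet (5 notes) (five quintuplet sixteenths span one quarter) = 8; eighth note = 4; thirty-second = 1; dotted quarter = 12; quarter note = 8; a full sixteenth-note quintuplet (5 notes) (five quintuplet sixteenths span one quarter) = 8; quarter = 8; quarter note = 8.
Adding: 1 + 6 + 12 + 8 + 4 + 1 + 12 + 8 + 8 + 8 + 8 = 76.
76 ÷ 16 = 4 complete bars with 12 thirty-second notes remaining.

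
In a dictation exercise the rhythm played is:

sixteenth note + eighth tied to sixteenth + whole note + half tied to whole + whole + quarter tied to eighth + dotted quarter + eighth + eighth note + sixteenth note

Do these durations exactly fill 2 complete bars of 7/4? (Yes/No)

No

One bar of 7/4 = 28 sixteenth notes, so 2 bars = 56.
In sixteenth notes: sixteenth note = 1; eighth tied to sixteenth (eighth + sixteenth) = 3; whole note = 16; half tied to whole (half + whole) = 24; whole = 16; quarter tied to eighth (quarter + eighth) = 6; dotted quarter = 6; eighth = 2; eighth note = 2; sixteenth note = 1.
Total: 1 + 3 + 16 + 24 + 16 + 6 + 6 + 2 + 2 + 1 = 77.
77 exceeds 56, so the answer is No.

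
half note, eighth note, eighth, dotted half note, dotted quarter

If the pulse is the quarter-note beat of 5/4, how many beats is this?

One quarter-note beat = 2 eighth notes.
Each duration in eighth notes: half note = 4; eighth note = 1; eighth = 1; dotted half note = 6; dotted quarter = 3.
Sum: 4 + 1 + 1 + 6 + 3 = 15.
15 ÷ 2 = 7.5 beats.

7.5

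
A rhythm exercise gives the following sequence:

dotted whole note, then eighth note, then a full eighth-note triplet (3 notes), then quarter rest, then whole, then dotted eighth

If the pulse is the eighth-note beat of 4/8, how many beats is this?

26.5

One eighth-note beat = 2 sixteenth notes.
Each duration in sixteenth notes: dotted whole note = 24; eighth note = 2; a full eighth-note triplet (3 notes) (three triplet eighths span one quarter) = 4; quarter rest = 4; whole = 16; dotted eighth = 3.
Total: 24 + 2 + 4 + 4 + 16 + 3 = 53.
53 ÷ 2 = 26.5 beats.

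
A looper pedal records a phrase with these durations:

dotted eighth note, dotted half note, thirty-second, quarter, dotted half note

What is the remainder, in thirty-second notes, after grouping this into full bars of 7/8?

One bar of 7/8 = 28 thirty-second notes.
Each duration in thirty-second notes: dotted eighth note = 6; dotted half note = 24; thirty-second = 1; quarter = 8; dotted half note = 24.
Total: 6 + 24 + 1 + 8 + 24 = 63.
63 ÷ 28 = 2 complete bars with 7 thirty-second notes remaining.

7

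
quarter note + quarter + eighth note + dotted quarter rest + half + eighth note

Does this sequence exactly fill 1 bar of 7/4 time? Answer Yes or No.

One bar of 7/4 = 14 eighth notes.
Convert each value to eighth notes: quarter note = 2; quarter = 2; eighth note = 1; dotted quarter rest = 3; half = 4; eighth note = 1.
Altogether 2 + 2 + 1 + 3 + 4 + 1 = 13.
13 falls short of 14, so the answer is No.

No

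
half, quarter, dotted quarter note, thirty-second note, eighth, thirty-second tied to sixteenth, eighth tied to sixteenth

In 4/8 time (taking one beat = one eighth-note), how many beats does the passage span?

One eighth-note beat = 4 thirty-second notes.
Convert each value to thirty-second notes: half = 16; quarter = 8; dotted quarter note = 12; thirty-second note = 1; eighth = 4; thirty-second tied to sixteenth (thirty-second + sixteenth) = 3; eighth tied to sixteenth (eighth + sixteenth) = 6.
Adding: 16 + 8 + 12 + 1 + 4 + 3 + 6 = 50.
50 ÷ 4 = 12.5 beats.

12.5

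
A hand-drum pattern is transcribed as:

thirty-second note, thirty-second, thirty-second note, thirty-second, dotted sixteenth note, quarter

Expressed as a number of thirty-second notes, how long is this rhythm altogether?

Convert each value to thirty-second notes: thirty-second note = 1; thirty-second = 1; thirty-second note = 1; thirty-second = 1; dotted sixteenth note = 3; quarter = 8.
Sum: 1 + 1 + 1 + 1 + 3 + 8 = 15 thirty-second notes.

15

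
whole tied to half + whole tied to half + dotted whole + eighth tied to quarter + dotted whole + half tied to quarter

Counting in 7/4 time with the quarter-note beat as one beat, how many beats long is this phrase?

One quarter-note beat = 2 eighth notes.
In eighth notes: whole tied to half (whole + half) = 12; whole tied to half (whole + half) = 12; dotted whole = 12; eighth tied to quarter (eighth + quarter) = 3; dotted whole = 12; half tied to quarter (half + quarter) = 6.
Sum: 12 + 12 + 12 + 3 + 12 + 6 = 57.
57 ÷ 2 = 28.5 beats.

28.5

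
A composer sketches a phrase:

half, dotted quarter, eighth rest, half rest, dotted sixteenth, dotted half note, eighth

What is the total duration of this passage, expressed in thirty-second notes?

Each duration in thirty-second notes: half = 16; dotted quarter = 12; eighth rest = 4; half rest = 16; dotted sixteenth = 3; dotted half note = 24; eighth = 4.
Total: 16 + 12 + 4 + 16 + 3 + 24 + 4 = 79 thirty-second notes.

79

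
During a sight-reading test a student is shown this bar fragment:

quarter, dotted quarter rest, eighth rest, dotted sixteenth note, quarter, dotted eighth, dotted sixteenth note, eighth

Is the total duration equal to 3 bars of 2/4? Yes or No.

Yes

One bar of 2/4 = 16 thirty-second notes, so 3 bars = 48.
Working in thirty-second notes: quarter = 8; dotted quarter rest = 12; eighth rest = 4; dotted sixteenth note = 3; quarter = 8; dotted eighth = 6; dotted sixteenth note = 3; eighth = 4.
Total: 8 + 12 + 4 + 3 + 8 + 6 + 3 + 4 = 48.
48 equals 48, so the answer is Yes.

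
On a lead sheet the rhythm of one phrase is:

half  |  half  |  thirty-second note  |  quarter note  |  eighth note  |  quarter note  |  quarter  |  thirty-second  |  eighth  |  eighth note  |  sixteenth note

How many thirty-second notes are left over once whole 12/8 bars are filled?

24

One bar of 12/8 = 48 thirty-second notes.
Convert each value to thirty-second notes: half = 16; half = 16; thirty-second note = 1; quarter note = 8; eighth note = 4; quarter note = 8; quarter = 8; thirty-second = 1; eighth = 4; eighth note = 4; sixteenth note = 2.
Sum: 16 + 16 + 1 + 8 + 4 + 8 + 8 + 1 + 4 + 4 + 2 = 72.
72 ÷ 48 = 1 complete bar with 24 thirty-second notes remaining.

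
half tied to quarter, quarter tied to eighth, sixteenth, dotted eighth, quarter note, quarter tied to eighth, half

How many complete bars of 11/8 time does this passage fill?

1

One bar of 11/8 = 22 sixteenth notes.
Convert each value to sixteenth notes: half tied to quarter (half + quarter) = 12; quarter tied to eighth (quarter + eighth) = 6; sixteenth = 1; dotted eighth = 3; quarter note = 4; quarter tied to eighth (quarter + eighth) = 6; half = 8.
Adding: 12 + 6 + 1 + 3 + 4 + 6 + 8 = 40.
40 ÷ 22 = 1 complete bar with 18 left over.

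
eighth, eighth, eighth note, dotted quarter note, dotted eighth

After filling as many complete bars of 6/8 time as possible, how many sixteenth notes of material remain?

3

One bar of 6/8 = 12 sixteenth notes.
Working in sixteenth notes: eighth = 2; eighth = 2; eighth note = 2; dotted quarter note = 6; dotted eighth = 3.
Sum: 2 + 2 + 2 + 6 + 3 = 15.
15 ÷ 12 = 1 complete bar with 3 sixteenth notes remaining.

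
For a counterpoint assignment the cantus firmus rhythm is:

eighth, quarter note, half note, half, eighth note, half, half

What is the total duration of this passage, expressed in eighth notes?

Working in eighth notes: eighth = 1; quarter note = 2; half note = 4; half = 4; eighth note = 1; half = 4; half = 4.
Adding: 1 + 2 + 4 + 4 + 1 + 4 + 4 = 20 eighth notes.

20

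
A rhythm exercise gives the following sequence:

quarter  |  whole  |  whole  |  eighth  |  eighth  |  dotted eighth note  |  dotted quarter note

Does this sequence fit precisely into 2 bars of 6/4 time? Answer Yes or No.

One bar of 6/4 = 24 sixteenth notes, so 2 bars = 48.
Express everything in sixteenth notes: quarter = 4; whole = 16; whole = 16; eighth = 2; eighth = 2; dotted eighth note = 3; dotted quarter note = 6.
Sum: 4 + 16 + 16 + 2 + 2 + 3 + 6 = 49.
49 exceeds 48, so the answer is No.

No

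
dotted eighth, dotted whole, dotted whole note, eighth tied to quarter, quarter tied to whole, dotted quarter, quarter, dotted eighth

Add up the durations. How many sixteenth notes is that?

Working in sixteenth notes: dotted eighth = 3; dotted whole = 24; dotted whole note = 24; eighth tied to quarter (eighth + quarter) = 6; quarter tied to whole (quarter + whole) = 20; dotted quarter = 6; quarter = 4; dotted eighth = 3.
Adding: 3 + 24 + 24 + 6 + 20 + 6 + 4 + 3 = 90 sixteenth notes.

90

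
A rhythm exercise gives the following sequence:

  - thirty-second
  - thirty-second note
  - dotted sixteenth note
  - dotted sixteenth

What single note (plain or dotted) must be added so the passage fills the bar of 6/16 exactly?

eighth note

The bar of 6/16 = 12 thirty-second notes.
Convert each value to thirty-second notes: thirty-second = 1; thirty-second note = 1; dotted sixteenth note = 3; dotted sixteenth = 3.
Total: 1 + 1 + 3 + 3 = 8.
Remaining: 12 − 8 = 4 thirty-second notes, which is a eighth note.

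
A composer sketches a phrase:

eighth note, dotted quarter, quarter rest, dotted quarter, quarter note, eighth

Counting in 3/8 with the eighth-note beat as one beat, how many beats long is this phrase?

One eighth-note beat = 2 sixteenth notes.
Working in sixteenth notes: eighth note = 2; dotted quarter = 6; quarter rest = 4; dotted quarter = 6; quarter note = 4; eighth = 2.
Adding: 2 + 6 + 4 + 6 + 4 + 2 = 24.
24 ÷ 2 = 12 beats.

12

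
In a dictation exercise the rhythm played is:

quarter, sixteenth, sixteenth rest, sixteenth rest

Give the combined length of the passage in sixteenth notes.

7

Express everything in sixteenth notes: quarter = 4; sixteenth = 1; sixteenth rest = 1; sixteenth rest = 1.
Sum: 4 + 1 + 1 + 1 = 7 sixteenth notes.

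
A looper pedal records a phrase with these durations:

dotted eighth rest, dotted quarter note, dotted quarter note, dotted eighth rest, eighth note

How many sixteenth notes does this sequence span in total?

Convert each value to sixteenth notes: dotted eighth rest = 3; dotted quarter note = 6; dotted quarter note = 6; dotted eighth rest = 3; eighth note = 2.
Adding: 3 + 6 + 6 + 3 + 2 = 20 sixteenth notes.

20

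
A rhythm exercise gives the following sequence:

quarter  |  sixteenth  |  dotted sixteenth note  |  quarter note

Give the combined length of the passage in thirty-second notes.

In thirty-second notes: quarter = 8; sixteenth = 2; dotted sixteenth note = 3; quarter note = 8.
Altogether 8 + 2 + 3 + 8 = 21 thirty-second notes.

21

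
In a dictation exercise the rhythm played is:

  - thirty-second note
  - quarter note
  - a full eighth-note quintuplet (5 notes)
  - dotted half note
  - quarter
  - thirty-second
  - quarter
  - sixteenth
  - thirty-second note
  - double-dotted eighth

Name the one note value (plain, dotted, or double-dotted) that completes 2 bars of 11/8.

dotted quarter note

2 bars of 11/8 = 88 thirty-second notes.
Each duration in thirty-second notes: thirty-second note = 1; quarter note = 8; a full eighth-note quintuplet (5 notes) (five quintuplet eighths span one half) = 16; dotted half note = 24; quarter = 8; thirty-second = 1; quarter = 8; sixteenth = 2; thirty-second note = 1; double-dotted eighth = 7.
Total: 1 + 8 + 16 + 24 + 8 + 1 + 8 + 2 + 1 + 7 = 76.
Remaining: 88 − 76 = 12 thirty-second notes, which is a dotted quarter note.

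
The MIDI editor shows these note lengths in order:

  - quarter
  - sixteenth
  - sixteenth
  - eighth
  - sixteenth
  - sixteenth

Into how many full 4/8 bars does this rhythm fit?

1

One bar of 4/8 = 8 sixteenth notes.
Each duration in sixteenth notes: quarter = 4; sixteenth = 1; sixteenth = 1; eighth = 2; sixteenth = 1; sixteenth = 1.
Total: 4 + 1 + 1 + 2 + 1 + 1 = 10.
10 ÷ 8 = 1 complete bar with 2 left over.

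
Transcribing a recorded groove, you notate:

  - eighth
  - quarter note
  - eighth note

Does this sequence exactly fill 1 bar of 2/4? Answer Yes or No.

One bar of 2/4 = 4 eighth notes.
Working in eighth notes: eighth = 1; quarter note = 2; eighth note = 1.
Sum: 1 + 2 + 1 = 4.
4 equals 4, so the answer is Yes.

Yes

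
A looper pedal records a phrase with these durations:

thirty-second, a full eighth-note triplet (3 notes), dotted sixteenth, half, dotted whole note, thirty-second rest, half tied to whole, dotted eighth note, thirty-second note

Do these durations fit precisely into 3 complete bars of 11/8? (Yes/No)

Yes

One bar of 11/8 = 44 thirty-second notes, so 3 bars = 132.
In thirty-second notes: thirty-second = 1; a full eighth-note triplet (3 notes) (three triplet eighths span one quarter) = 8; dotted sixteenth = 3; half = 16; dotted whole note = 48; thirty-second rest = 1; half tied to whole (half + whole) = 48; dotted eighth note = 6; thirty-second note = 1.
Sum: 1 + 8 + 3 + 16 + 48 + 1 + 48 + 6 + 1 = 132.
132 equals 132, so the answer is Yes.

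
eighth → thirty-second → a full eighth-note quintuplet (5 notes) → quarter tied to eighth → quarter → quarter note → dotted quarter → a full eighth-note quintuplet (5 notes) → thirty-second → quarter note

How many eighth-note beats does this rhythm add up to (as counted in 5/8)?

21.5

One eighth-note beat = 4 thirty-second notes.
Working in thirty-second notes: eighth = 4; thirty-second = 1; a full eighth-note quintuplet (5 notes) (five quintuplet eighths span one half) = 16; quarter tied to eighth (quarter + eighth) = 12; quarter = 8; quarter note = 8; dotted quarter = 12; a full eighth-note quintuplet (5 notes) (five quintuplet eighths span one half) = 16; thirty-second = 1; quarter note = 8.
Altogether 4 + 1 + 16 + 12 + 8 + 8 + 12 + 16 + 1 + 8 = 86.
86 ÷ 4 = 21.5 beats.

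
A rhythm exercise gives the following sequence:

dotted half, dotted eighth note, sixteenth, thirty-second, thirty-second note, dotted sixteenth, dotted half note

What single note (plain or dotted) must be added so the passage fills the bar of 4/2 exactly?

The bar of 4/2 = 64 thirty-second notes.
In thirty-second notes: dotted half = 24; dotted eighth note = 6; sixteenth = 2; thirty-second = 1; thirty-second note = 1; dotted sixteenth = 3; dotted half note = 24.
Altogether 24 + 6 + 2 + 1 + 1 + 3 + 24 = 61.
Remaining: 64 − 61 = 3 thirty-second notes, which is a dotted sixteenth note.

dotted sixteenth note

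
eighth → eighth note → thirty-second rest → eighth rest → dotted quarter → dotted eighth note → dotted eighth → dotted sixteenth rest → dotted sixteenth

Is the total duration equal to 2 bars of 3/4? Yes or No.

One bar of 3/4 = 24 thirty-second notes, so 2 bars = 48.
Working in thirty-second notes: eighth = 4; eighth note = 4; thirty-second rest = 1; eighth rest = 4; dotted quarter = 12; dotted eighth note = 6; dotted eighth = 6; dotted sixteenth rest = 3; dotted sixteenth = 3.
Sum: 4 + 4 + 1 + 4 + 12 + 6 + 6 + 3 + 3 = 43.
43 falls short of 48, so the answer is No.

No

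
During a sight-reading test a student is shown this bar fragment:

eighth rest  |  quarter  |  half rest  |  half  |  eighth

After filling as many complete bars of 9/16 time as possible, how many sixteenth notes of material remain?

One bar of 9/16 = 9 sixteenth notes.
Convert each value to sixteenth notes: eighth rest = 2; quarter = 4; half rest = 8; half = 8; eighth = 2.
Adding: 2 + 4 + 8 + 8 + 2 = 24.
24 ÷ 9 = 2 complete bars with 6 sixteenth notes remaining.

6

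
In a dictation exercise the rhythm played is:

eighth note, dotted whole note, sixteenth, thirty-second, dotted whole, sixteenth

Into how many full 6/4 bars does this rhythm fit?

2

One bar of 6/4 = 48 thirty-second notes.
Working in thirty-second notes: eighth note = 4; dotted whole note = 48; sixteenth = 2; thirty-second = 1; dotted whole = 48; sixteenth = 2.
Adding: 4 + 48 + 2 + 1 + 48 + 2 = 105.
105 ÷ 48 = 2 complete bars with 9 left over.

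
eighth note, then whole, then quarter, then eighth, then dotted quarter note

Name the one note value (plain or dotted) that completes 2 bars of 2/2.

2 bars of 2/2 = 16 eighth notes.
Convert each value to eighth notes: eighth note = 1; whole = 8; quarter = 2; eighth = 1; dotted quarter note = 3.
Sum: 1 + 8 + 2 + 1 + 3 = 15.
Remaining: 16 − 15 = 1 eighth note, which is a eighth note.

eighth note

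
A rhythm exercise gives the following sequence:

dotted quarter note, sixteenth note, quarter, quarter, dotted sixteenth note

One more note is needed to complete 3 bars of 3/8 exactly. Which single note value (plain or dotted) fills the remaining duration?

dotted sixteenth note

3 bars of 3/8 = 36 thirty-second notes.
Each duration in thirty-second notes: dotted quarter note = 12; sixteenth note = 2; quarter = 8; quarter = 8; dotted sixteenth note = 3.
Altogether 12 + 2 + 8 + 8 + 3 = 33.
Remaining: 36 − 33 = 3 thirty-second notes, which is a dotted sixteenth note.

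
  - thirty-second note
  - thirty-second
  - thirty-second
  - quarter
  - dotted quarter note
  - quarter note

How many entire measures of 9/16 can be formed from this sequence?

One bar of 9/16 = 18 thirty-second notes.
Each duration in thirty-second notes: thirty-second note = 1; thirty-second = 1; thirty-second = 1; quarter = 8; dotted quarter note = 12; quarter note = 8.
Sum: 1 + 1 + 1 + 8 + 12 + 8 = 31.
31 ÷ 18 = 1 complete bar with 13 left over.

1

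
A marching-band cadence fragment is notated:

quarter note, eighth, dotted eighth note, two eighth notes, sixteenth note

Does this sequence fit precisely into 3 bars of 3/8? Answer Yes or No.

One bar of 3/8 = 6 sixteenth notes, so 3 bars = 18.
In sixteenth notes: quarter note = 4; eighth = 2; dotted eighth note = 3; eighth note = 2; eighth note = 2; sixteenth note = 1.
Total: 4 + 2 + 3 + 2 + 2 + 1 = 14.
14 falls short of 18, so the answer is No.

No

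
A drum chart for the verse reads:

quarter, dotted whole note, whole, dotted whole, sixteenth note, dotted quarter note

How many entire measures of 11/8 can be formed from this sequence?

One bar of 11/8 = 22 sixteenth notes.
Convert each value to sixteenth notes: quarter = 4; dotted whole note = 24; whole = 16; dotted whole = 24; sixteenth note = 1; dotted quarter note = 6.
Altogether 4 + 24 + 16 + 24 + 1 + 6 = 75.
75 ÷ 22 = 3 complete bars with 9 left over.

3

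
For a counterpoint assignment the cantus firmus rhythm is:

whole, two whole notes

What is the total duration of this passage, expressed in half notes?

Working in half notes: whole = 2; whole note = 2; whole note = 2.
Adding: 2 + 2 + 2 = 6 half notes.

6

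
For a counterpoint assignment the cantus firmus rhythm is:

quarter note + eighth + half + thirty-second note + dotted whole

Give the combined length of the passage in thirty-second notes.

77

Convert each value to thirty-second notes: quarter note = 8; eighth = 4; half = 16; thirty-second note = 1; dotted whole = 48.
Sum: 8 + 4 + 16 + 1 + 48 = 77 thirty-second notes.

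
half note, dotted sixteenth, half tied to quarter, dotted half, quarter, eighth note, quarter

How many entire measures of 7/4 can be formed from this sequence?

One bar of 7/4 = 56 thirty-second notes.
Each duration in thirty-second notes: half note = 16; dotted sixteenth = 3; half tied to quarter (half + quarter) = 24; dotted half = 24; quarter = 8; eighth note = 4; quarter = 8.
Sum: 16 + 3 + 24 + 24 + 8 + 4 + 8 = 87.
87 ÷ 56 = 1 complete bar with 31 left over.

1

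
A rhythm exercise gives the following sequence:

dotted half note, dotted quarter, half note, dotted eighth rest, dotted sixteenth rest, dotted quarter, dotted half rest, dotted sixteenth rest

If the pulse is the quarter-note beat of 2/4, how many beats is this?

12.5

One quarter-note beat = 8 thirty-second notes.
Each duration in thirty-second notes: dotted half note = 24; dotted quarter = 12; half note = 16; dotted eighth rest = 6; dotted sixteenth rest = 3; dotted quarter = 12; dotted half rest = 24; dotted sixteenth rest = 3.
Adding: 24 + 12 + 16 + 6 + 3 + 12 + 24 + 3 = 100.
100 ÷ 8 = 12.5 beats.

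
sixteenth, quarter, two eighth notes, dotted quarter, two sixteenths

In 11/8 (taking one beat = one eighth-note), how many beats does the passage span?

One eighth-note beat = 2 sixteenth notes.
Working in sixteenth notes: sixteenth = 1; quarter = 4; eighth note = 2; eighth note = 2; dotted quarter = 6; sixteenth = 1; sixteenth = 1.
Sum: 1 + 4 + 2 + 2 + 6 + 1 + 1 = 17.
17 ÷ 2 = 8.5 beats.

8.5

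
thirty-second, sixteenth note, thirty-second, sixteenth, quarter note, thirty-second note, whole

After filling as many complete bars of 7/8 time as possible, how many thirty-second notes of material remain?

19

One bar of 7/8 = 28 thirty-second notes.
Working in thirty-second notes: thirty-second = 1; sixteenth note = 2; thirty-second = 1; sixteenth = 2; quarter note = 8; thirty-second note = 1; whole = 32.
Adding: 1 + 2 + 1 + 2 + 8 + 1 + 32 = 47.
47 ÷ 28 = 1 complete bar with 19 thirty-second notes remaining.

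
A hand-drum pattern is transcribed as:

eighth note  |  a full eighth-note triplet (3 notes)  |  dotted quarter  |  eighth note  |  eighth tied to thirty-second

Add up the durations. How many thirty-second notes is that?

Working in thirty-second notes: eighth note = 4; a full eighth-note triplet (3 notes) (three triplet eighths span one quarter) = 8; dotted quarter = 12; eighth note = 4; eighth tied to thirty-second (eighth + thirty-second) = 5.
Sum: 4 + 8 + 12 + 4 + 5 = 33 thirty-second notes.

33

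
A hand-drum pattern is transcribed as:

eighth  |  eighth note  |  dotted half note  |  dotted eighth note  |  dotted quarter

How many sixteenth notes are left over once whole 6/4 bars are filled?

1

One bar of 6/4 = 24 sixteenth notes.
Express everything in sixteenth notes: eighth = 2; eighth note = 2; dotted half note = 12; dotted eighth note = 3; dotted quarter = 6.
Total: 2 + 2 + 12 + 3 + 6 = 25.
25 ÷ 24 = 1 complete bar with 1 sixteenth note remaining.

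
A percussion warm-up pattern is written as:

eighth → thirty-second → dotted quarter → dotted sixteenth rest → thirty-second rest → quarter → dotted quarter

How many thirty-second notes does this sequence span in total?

Convert each value to thirty-second notes: eighth = 4; thirty-second = 1; dotted quarter = 12; dotted sixteenth rest = 3; thirty-second rest = 1; quarter = 8; dotted quarter = 12.
Sum: 4 + 1 + 12 + 3 + 1 + 8 + 12 = 41 thirty-second notes.

41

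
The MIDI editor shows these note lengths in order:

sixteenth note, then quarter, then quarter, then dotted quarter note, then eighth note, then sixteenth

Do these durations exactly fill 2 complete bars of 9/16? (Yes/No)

One bar of 9/16 = 9 sixteenth notes, so 2 bars = 18.
Working in sixteenth notes: sixteenth note = 1; quarter = 4; quarter = 4; dotted quarter note = 6; eighth note = 2; sixteenth = 1.
Adding: 1 + 4 + 4 + 6 + 2 + 1 = 18.
18 equals 18, so the answer is Yes.

Yes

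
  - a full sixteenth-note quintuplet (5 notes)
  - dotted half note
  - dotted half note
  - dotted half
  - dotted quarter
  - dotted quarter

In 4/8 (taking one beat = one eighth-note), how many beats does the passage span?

One eighth-note beat = 2 sixteenth notes.
In sixteenth notes: a full sixteenth-note quintuplet (5 notes) (five quintuplet sixteenths span one quarter) = 4; dotted half note = 12; dotted half note = 12; dotted half = 12; dotted quarter = 6; dotted quarter = 6.
Adding: 4 + 12 + 12 + 12 + 6 + 6 = 52.
52 ÷ 2 = 26 beats.

26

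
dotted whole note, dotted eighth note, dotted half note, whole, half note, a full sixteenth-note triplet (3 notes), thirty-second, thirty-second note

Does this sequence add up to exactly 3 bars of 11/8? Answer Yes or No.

One bar of 11/8 = 44 thirty-second notes, so 3 bars = 132.
Each duration in thirty-second notes: dotted whole note = 48; dotted eighth note = 6; dotted half note = 24; whole = 32; half note = 16; a full sixteenth-note triplet (3 notes) (three triplet sixteenths span one eighth) = 4; thirty-second = 1; thirty-second note = 1.
Adding: 48 + 6 + 24 + 32 + 16 + 4 + 1 + 1 = 132.
132 equals 132, so the answer is Yes.

Yes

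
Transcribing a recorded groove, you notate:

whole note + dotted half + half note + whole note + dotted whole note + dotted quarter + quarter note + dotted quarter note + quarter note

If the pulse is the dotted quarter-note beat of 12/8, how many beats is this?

One dotted quarter-note beat = 3 eighth notes.
Convert each value to eighth notes: whole note = 8; dotted half = 6; half note = 4; whole note = 8; dotted whole note = 12; dotted quarter = 3; quarter note = 2; dotted quarter note = 3; quarter note = 2.
Altogether 8 + 6 + 4 + 8 + 12 + 3 + 2 + 3 + 2 = 48.
48 ÷ 3 = 16 beats.

16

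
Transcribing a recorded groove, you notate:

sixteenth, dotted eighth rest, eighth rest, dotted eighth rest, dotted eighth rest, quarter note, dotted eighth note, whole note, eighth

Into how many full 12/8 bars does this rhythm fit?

1

One bar of 12/8 = 24 sixteenth notes.
Convert each value to sixteenth notes: sixteenth = 1; dotted eighth rest = 3; eighth rest = 2; dotted eighth rest = 3; dotted eighth rest = 3; quarter note = 4; dotted eighth note = 3; whole note = 16; eighth = 2.
Altogether 1 + 3 + 2 + 3 + 3 + 4 + 3 + 16 + 2 = 37.
37 ÷ 24 = 1 complete bar with 13 left over.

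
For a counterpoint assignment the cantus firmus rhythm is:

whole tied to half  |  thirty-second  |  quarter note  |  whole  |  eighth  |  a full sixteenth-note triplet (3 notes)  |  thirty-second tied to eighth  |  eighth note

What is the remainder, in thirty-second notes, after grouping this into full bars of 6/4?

10

One bar of 6/4 = 48 thirty-second notes.
Express everything in thirty-second notes: whole tied to half (whole + half) = 48; thirty-second = 1; quarter note = 8; whole = 32; eighth = 4; a full sixteenth-note triplet (3 notes) (three triplet sixteenths span one eighth) = 4; thirty-second tied to eighth (thirty-second + eighth) = 5; eighth note = 4.
Altogether 48 + 1 + 8 + 32 + 4 + 4 + 5 + 4 = 106.
106 ÷ 48 = 2 complete bars with 10 thirty-second notes remaining.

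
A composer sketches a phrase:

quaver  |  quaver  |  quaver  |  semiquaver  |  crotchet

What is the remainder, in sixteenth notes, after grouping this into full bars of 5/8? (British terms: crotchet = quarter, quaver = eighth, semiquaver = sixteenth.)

1

One bar of 5/8 = 10 sixteenth notes.
In sixteenth notes: quaver = 2; quaver = 2; quaver = 2; semiquaver = 1; crotchet = 4.
Total: 2 + 2 + 2 + 1 + 4 = 11.
11 ÷ 10 = 1 complete bar with 1 sixteenth note remaining.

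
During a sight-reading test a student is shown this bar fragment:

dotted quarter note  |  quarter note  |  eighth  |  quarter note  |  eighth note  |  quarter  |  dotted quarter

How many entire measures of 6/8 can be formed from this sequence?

One bar of 6/8 = 6 eighth notes.
Express everything in eighth notes: dotted quarter note = 3; quarter note = 2; eighth = 1; quarter note = 2; eighth note = 1; quarter = 2; dotted quarter = 3.
Sum: 3 + 2 + 1 + 2 + 1 + 2 + 3 = 14.
14 ÷ 6 = 2 complete bars with 2 left over.

2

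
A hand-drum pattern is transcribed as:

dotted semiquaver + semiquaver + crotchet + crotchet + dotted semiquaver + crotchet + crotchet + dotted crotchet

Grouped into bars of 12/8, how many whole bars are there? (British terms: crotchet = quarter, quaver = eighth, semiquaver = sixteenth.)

1

One bar of 12/8 = 48 thirty-second notes.
Working in thirty-second notes: dotted semiquaver = 3; semiquaver = 2; crotchet = 8; crotchet = 8; dotted semiquaver = 3; crotchet = 8; crotchet = 8; dotted crotchet = 12.
Sum: 3 + 2 + 8 + 8 + 3 + 8 + 8 + 12 = 52.
52 ÷ 48 = 1 complete bar with 4 left over.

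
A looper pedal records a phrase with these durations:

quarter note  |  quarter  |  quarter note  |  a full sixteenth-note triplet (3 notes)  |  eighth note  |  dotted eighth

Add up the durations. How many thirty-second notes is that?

38

In thirty-second notes: quarter note = 8; quarter = 8; quarter note = 8; a full sixteenth-note triplet (3 notes) (three triplet sixteenths span one eighth) = 4; eighth note = 4; dotted eighth = 6.
Adding: 8 + 8 + 8 + 4 + 4 + 6 = 38 thirty-second notes.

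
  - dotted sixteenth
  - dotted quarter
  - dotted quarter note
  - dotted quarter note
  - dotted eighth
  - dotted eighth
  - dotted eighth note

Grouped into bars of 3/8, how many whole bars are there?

One bar of 3/8 = 12 thirty-second notes.
Each duration in thirty-second notes: dotted sixteenth = 3; dotted quarter = 12; dotted quarter note = 12; dotted quarter note = 12; dotted eighth = 6; dotted eighth = 6; dotted eighth note = 6.
Sum: 3 + 12 + 12 + 12 + 6 + 6 + 6 = 57.
57 ÷ 12 = 4 complete bars with 9 left over.

4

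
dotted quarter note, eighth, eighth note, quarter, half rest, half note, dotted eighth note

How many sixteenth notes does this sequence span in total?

Each duration in sixteenth notes: dotted quarter note = 6; eighth = 2; eighth note = 2; quarter = 4; half rest = 8; half note = 8; dotted eighth note = 3.
Total: 6 + 2 + 2 + 4 + 8 + 8 + 3 = 33 sixteenth notes.

33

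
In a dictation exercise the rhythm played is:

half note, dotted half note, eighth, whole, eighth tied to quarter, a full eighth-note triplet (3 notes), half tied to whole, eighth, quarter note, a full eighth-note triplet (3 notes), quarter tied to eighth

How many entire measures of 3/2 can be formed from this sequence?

3

One bar of 3/2 = 12 eighth notes.
Each duration in eighth notes: half note = 4; dotted half note = 6; eighth = 1; whole = 8; eighth tied to quarter (eighth + quarter) = 3; a full eighth-note triplet (3 notes) (three triplet eighths span one quarter) = 2; half tied to whole (half + whole) = 12; eighth = 1; quarter note = 2; a full eighth-note triplet (3 notes) (three triplet eighths span one quarter) = 2; quarter tied to eighth (quarter + eighth) = 3.
Adding: 4 + 6 + 1 + 8 + 3 + 2 + 12 + 1 + 2 + 2 + 3 = 44.
44 ÷ 12 = 3 complete bars with 8 left over.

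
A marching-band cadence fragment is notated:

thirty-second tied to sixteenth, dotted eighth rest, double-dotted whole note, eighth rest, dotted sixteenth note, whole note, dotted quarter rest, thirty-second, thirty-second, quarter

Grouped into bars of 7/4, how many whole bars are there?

2

One bar of 7/4 = 56 thirty-second notes.
Each duration in thirty-second notes: thirty-second tied to sixteenth (thirty-second + sixteenth) = 3; dotted eighth rest = 6; double-dotted whole note = 56; eighth rest = 4; dotted sixteenth note = 3; whole note = 32; dotted quarter rest = 12; thirty-second = 1; thirty-second = 1; quarter = 8.
Altogether 3 + 6 + 56 + 4 + 3 + 32 + 12 + 1 + 1 + 8 = 126.
126 ÷ 56 = 2 complete bars with 14 left over.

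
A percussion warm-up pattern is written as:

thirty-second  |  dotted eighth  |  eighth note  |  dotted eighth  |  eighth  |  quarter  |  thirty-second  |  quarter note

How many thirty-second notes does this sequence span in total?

38

In thirty-second notes: thirty-second = 1; dotted eighth = 6; eighth note = 4; dotted eighth = 6; eighth = 4; quarter = 8; thirty-second = 1; quarter note = 8.
Altogether 1 + 6 + 4 + 6 + 4 + 8 + 1 + 8 = 38 thirty-second notes.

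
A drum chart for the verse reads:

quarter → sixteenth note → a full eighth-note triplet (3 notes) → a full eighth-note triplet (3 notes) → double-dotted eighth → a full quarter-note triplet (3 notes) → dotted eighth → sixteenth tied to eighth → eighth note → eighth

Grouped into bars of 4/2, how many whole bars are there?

One bar of 4/2 = 64 thirty-second notes.
Each duration in thirty-second notes: quarter = 8; sixteenth note = 2; a full eighth-note triplet (3 notes) (three triplet eighths span one quarter) = 8; a full eighth-note triplet (3 notes) (three triplet eighths span one quarter) = 8; double-dotted eighth = 7; a full quarter-note triplet (3 notes) (three triplet quarters span one half) = 16; dotted eighth = 6; sixteenth tied to eighth (sixteenth + eighth) = 6; eighth note = 4; eighth = 4.
Altogether 8 + 2 + 8 + 8 + 7 + 16 + 6 + 6 + 4 + 4 = 69.
69 ÷ 64 = 1 complete bar with 5 left over.

1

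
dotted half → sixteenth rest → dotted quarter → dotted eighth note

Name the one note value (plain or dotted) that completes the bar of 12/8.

eighth note

The bar of 12/8 = 24 sixteenth notes.
Each duration in sixteenth notes: dotted half = 12; sixteenth rest = 1; dotted quarter = 6; dotted eighth note = 3.
Altogether 12 + 1 + 6 + 3 = 22.
Remaining: 24 − 22 = 2 sixteenth notes, which is a eighth note.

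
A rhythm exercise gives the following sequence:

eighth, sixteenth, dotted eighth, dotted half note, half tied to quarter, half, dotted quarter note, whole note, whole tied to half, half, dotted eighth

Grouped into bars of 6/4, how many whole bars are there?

One bar of 6/4 = 24 sixteenth notes.
Express everything in sixteenth notes: eighth = 2; sixteenth = 1; dotted eighth = 3; dotted half note = 12; half tied to quarter (half + quarter) = 12; half = 8; dotted quarter note = 6; whole note = 16; whole tied to half (whole + half) = 24; half = 8; dotted eighth = 3.
Sum: 2 + 1 + 3 + 12 + 12 + 8 + 6 + 16 + 24 + 8 + 3 = 95.
95 ÷ 24 = 3 complete bars with 23 left over.

3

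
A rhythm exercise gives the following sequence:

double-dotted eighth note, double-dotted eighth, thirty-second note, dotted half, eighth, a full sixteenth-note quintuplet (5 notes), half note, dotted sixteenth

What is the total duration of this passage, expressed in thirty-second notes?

70

Each duration in thirty-second notes: double-dotted eighth note = 7; double-dotted eighth = 7; thirty-second note = 1; dotted half = 24; eighth = 4; a full sixteenth-note quintuplet (5 notes) (five quintuplet sixteenths span one quarter) = 8; half note = 16; dotted sixteenth = 3.
Sum: 7 + 7 + 1 + 24 + 4 + 8 + 16 + 3 = 70 thirty-second notes.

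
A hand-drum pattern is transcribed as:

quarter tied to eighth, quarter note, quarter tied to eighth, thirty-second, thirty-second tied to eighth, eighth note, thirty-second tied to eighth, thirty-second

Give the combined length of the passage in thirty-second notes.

48

In thirty-second notes: quarter tied to eighth (quarter + eighth) = 12; quarter note = 8; quarter tied to eighth (quarter + eighth) = 12; thirty-second = 1; thirty-second tied to eighth (thirty-second + eighth) = 5; eighth note = 4; thirty-second tied to eighth (thirty-second + eighth) = 5; thirty-second = 1.
Adding: 12 + 8 + 12 + 1 + 5 + 4 + 5 + 1 = 48 thirty-second notes.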